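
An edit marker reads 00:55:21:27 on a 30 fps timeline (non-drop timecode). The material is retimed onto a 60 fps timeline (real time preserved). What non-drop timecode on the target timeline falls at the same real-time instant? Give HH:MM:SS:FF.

00:55:21:54

Source frame index: (0×3600 + 55×60 + 21) × 30 + 27 = 99657.
Real time: 99657 / (30) = 33219/10 s.
Target frame: (33219/10) × (60) = 199314.
At 60 labels/s: frame 199314 → 00:55:21:54.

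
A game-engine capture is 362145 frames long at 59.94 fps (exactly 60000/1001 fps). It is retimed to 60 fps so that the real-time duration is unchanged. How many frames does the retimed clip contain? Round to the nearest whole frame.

362507 frames

Frames at target rate = 362145 × (60) / (60000/1001) = 72501429/200 ≈ 362507.145.
Nearest whole frame: 362507.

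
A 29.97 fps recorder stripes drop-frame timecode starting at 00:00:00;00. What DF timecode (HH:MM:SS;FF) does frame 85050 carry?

00:47:17;26

Each 10-minute DF block holds 10 × 60 × 30 − 9 × 2 = 17982 frames. 85050 ÷ 17982 → 4 full blocks, remainder 13122.
Within the partial block the first minute is 1800 frames and each further minute 1798, so 7 further minute boundaries passed. Total skipped labels = 18 × 4 + 2 × 7 = 86.
Non-drop label index = 85050 + 86 = 85136; at 30 labels/s that is 00:47:17:26, i.e. DF 00:47:17;26.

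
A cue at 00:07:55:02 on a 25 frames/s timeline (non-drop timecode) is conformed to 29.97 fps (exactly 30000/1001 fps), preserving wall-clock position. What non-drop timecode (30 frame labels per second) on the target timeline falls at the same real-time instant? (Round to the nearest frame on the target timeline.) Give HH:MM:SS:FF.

Source frame index: (0×3600 + 7×60 + 55) × 25 + 2 = 11877.
Real time: 11877 / (25) = 11877/25 s.
Target frame: (11877/25) × (30000/1001) = 14252400/1001 ≈ 14238.162 → 14238.
At 30 labels/s: frame 14238 → 00:07:54:18.

00:07:54:18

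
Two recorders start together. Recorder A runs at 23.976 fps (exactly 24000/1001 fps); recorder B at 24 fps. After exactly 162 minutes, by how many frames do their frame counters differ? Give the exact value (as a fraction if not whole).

233280/1001 frames

162 min = 9720 s.
A emits 24000/1001 × 9720 = 233280000/1001 frames; B emits 24 × 9720 = 233280.
Difference = 233280/1001 frames (≈ 233.0470); B is ahead of A.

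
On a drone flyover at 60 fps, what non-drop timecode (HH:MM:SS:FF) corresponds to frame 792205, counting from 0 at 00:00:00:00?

792205 ÷ 60 = 13203 full seconds, remainder 25 frames.
13203 s = 3 h 40 min 3 s.
Timecode: 03:40:03:25.

03:40:03:25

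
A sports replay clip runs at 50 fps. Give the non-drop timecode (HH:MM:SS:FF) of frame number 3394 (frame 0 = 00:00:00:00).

00:01:07:44

3394 ÷ 50 = 67 full seconds, remainder 44 frames.
67 s = 0 h 1 min 7 s.
Timecode: 00:01:07:44.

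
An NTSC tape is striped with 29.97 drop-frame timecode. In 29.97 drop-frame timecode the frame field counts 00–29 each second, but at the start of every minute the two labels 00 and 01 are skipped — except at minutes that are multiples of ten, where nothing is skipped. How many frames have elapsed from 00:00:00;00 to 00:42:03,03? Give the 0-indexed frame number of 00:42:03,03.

Complete 10-minute blocks: 4, each 17982 frames → 71928.
Remaining 2 whole minutes in the current block: 1800 + 1 × 1798 = 3598 frames.
Within the current minute: 3 × 30 + 3 − 2 = 91 (labels ;00/;01 skipped at this minute). Total = 71928 + 3598 + 91 = 75617.

75617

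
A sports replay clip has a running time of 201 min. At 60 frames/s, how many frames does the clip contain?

723600 frames

201 min = 12060 s.
Frames = 12060 × 60 = 723600.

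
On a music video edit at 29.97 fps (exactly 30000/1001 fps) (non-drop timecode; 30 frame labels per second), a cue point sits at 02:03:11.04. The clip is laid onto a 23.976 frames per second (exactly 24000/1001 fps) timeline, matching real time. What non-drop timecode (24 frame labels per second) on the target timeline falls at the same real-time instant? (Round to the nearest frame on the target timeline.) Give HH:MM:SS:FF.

02:03:11:03

Source frame index: (2×3600 + 3×60 + 11) × 30 + 4 = 221734.
Real time: 221734 / (30000/1001) = 110977867/15000 s.
Target frame: (110977867/15000) × (24000/1001) = 886936/5 ≈ 177387.200 → 177387.
At 24 labels/s: frame 177387 → 02:03:11:03.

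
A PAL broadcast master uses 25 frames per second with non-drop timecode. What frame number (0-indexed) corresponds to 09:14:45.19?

Total seconds to the label: (9 × 3600 + 14 × 60 + 45) = 33285.
Frame index = 33285 × 25 + 19 = 832144.

832144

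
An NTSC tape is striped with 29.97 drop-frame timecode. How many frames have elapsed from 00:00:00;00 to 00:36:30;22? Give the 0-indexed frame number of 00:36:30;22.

65656

As if non-drop at 30 labels/s: (0 × 3600 + 36 × 60 + 30) × 30 + 22 = 65722.
Minute boundaries passed: 36; those not divisible by 10: 36 − 3 = 33; dropped labels = 2 × 33 = 66.
Actual frame index = 65722 − 66 = 65656.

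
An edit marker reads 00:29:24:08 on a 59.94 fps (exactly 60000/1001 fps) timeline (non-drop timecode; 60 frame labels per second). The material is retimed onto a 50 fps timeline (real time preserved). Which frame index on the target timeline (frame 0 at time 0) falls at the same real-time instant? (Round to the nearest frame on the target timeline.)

frame 88295

Source frame index: (0×3600 + 29×60 + 24) × 60 + 8 = 105848.
Real time: 105848 / (60000/1001) = 13244231/7500 s.
Target frame: (13244231/7500) × (50) = 13244231/150 ≈ 88294.873 → 88295.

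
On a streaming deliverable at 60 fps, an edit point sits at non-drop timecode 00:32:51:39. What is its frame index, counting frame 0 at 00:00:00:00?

frame 118299

Total seconds to the label: (0 × 3600 + 32 × 60 + 51) = 1971.
Frame index = 1971 × 60 + 39 = 118299.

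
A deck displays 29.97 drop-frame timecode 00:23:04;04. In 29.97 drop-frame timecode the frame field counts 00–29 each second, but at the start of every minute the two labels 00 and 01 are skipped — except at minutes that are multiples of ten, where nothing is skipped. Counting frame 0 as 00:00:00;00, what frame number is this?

41482

Complete 10-minute blocks: 2, each 17982 frames → 35964.
Remaining 3 whole minutes in the current block: 1800 + 2 × 1798 = 5396 frames.
Within the current minute: 4 × 30 + 4 − 2 = 122 (labels ;00/;01 skipped at this minute). Total = 35964 + 5396 + 122 = 41482.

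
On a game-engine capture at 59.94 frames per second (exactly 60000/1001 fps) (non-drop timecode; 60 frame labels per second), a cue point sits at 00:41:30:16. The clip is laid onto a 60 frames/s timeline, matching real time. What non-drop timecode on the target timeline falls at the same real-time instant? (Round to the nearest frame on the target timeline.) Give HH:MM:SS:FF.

00:41:32:45

Source frame index: (0×3600 + 41×60 + 30) × 60 + 16 = 149416.
Real time: 149416 / (60000/1001) = 18695677/7500 s.
Target frame: (18695677/7500) × (60) = 18695677/125 ≈ 149565.416 → 149565.
At 60 labels/s: frame 149565 → 00:41:32:45.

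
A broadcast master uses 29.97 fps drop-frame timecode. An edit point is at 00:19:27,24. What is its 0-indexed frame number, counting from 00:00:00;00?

34998

As if non-drop at 30 labels/s: (0 × 3600 + 19 × 60 + 27) × 30 + 24 = 35034.
Minute boundaries passed: 19; those not divisible by 10: 19 − 1 = 18; dropped labels = 2 × 18 = 36.
Actual frame index = 35034 − 36 = 34998.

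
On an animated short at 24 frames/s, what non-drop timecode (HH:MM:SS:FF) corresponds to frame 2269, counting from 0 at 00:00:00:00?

2269 ÷ 24 = 94 full seconds, remainder 13 frames.
94 s = 0 h 1 min 34 s.
Timecode: 00:01:34:13.

00:01:34:13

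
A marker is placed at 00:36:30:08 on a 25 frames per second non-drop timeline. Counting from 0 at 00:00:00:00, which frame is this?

54758

Total seconds to the label: (0 × 3600 + 36 × 60 + 30) = 2190.
Frame index = 2190 × 25 + 8 = 54758.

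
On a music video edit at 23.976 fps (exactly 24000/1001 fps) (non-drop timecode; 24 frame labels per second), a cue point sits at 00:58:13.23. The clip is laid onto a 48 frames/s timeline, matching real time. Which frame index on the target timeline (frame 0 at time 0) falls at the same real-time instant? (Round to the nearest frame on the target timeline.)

Source frame index: (0×3600 + 58×60 + 13) × 24 + 23 = 83855.
Real time: 83855 / (24000/1001) = 16787771/4800 s.
Target frame: (16787771/4800) × (48) = 16787771/100 ≈ 167877.710 → 167878.

frame 167878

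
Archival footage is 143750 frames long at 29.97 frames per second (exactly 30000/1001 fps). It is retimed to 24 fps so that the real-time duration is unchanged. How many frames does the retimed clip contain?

Target frames = source frames × (target rate / source rate) = 143750 × (24)/(30000/1001) = 143750 × 1001/1250 = 115115.

115115 frames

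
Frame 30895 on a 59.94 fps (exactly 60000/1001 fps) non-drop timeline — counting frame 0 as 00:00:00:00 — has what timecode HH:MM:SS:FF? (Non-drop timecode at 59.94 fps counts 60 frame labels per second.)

00:08:34:55

30895 ÷ 60 = 514 full seconds, remainder 55 frames.
514 s = 0 h 8 min 34 s.
Timecode: 00:08:34:55.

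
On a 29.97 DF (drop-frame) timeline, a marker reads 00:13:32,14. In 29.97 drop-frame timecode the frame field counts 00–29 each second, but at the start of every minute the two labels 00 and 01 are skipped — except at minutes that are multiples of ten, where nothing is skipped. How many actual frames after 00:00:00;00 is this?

Complete 10-minute blocks: 1, each 17982 frames → 17982.
Remaining 3 whole minutes in the current block: 1800 + 2 × 1798 = 5396 frames.
Within the current minute: 32 × 30 + 14 − 2 = 972 (labels ;00/;01 skipped at this minute). Total = 17982 + 5396 + 972 = 24350.

24350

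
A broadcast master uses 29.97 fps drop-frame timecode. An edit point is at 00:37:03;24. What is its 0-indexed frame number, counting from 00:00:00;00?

Complete 10-minute blocks: 3, each 17982 frames → 53946.
Remaining 7 whole minutes in the current block: 1800 + 6 × 1798 = 12588 frames.
Within the current minute: 3 × 30 + 24 − 2 = 112 (labels ;00/;01 skipped at this minute). Total = 53946 + 12588 + 112 = 66646.

66646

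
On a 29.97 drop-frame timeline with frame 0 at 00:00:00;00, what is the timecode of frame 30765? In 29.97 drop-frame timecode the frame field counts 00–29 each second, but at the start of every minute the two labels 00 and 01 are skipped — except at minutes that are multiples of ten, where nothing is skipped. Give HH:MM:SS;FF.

Ten DF minutes hold 17982 frames, so frame 30765 lies in block 1 (frames 17982–35963) with 12783 frames into that block.
The block's first minute is 1800 frames and the rest 1798 each; 12783 frames reaches minute 7, so 1 × 18 + 7 × 2 = 32 labels have been skipped so far.
Adding those back, label number 30765 + 32 = 30797 at 30 labels/s is 1026 s + 17 f = 0 h 17 min 6 s frame 17, i.e. 00:17:06;17.

00:17:06;17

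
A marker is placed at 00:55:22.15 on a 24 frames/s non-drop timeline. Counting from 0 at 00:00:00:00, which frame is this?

Total seconds to the label: (0 × 3600 + 55 × 60 + 22) = 3322.
Frame index = 3322 × 24 + 15 = 79743.

frame 79743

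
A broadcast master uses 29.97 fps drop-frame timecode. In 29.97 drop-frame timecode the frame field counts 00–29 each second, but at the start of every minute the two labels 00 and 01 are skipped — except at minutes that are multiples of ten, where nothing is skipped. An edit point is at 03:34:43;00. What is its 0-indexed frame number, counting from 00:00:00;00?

386104

As if non-drop at 30 labels/s: (3 × 3600 + 34 × 60 + 43) × 30 + 0 = 386490.
Minute boundaries passed: 214; those not divisible by 10: 214 − 21 = 193; dropped labels = 2 × 193 = 386.
Actual frame index = 386490 − 386 = 386104.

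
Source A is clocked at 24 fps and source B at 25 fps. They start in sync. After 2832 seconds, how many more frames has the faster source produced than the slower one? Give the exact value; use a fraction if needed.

2832 frames

A emits 24 × 2832 = 67968 frames; B emits 25 × 2832 = 70800.
Difference = 2832 frames; B is ahead of A.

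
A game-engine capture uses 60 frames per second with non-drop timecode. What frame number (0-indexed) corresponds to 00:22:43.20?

frame 81800

Total seconds to the label: (0 × 3600 + 22 × 60 + 43) = 1363.
Frame index = 1363 × 60 + 20 = 81800.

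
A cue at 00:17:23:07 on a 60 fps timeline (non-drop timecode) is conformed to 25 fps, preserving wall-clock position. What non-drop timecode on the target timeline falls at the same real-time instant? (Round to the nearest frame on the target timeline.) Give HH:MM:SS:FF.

Source frame index: (0×3600 + 17×60 + 23) × 60 + 7 = 62587.
Real time: 62587 / (60) = 62587/60 s.
Target frame: (62587/60) × (25) = 312935/12 ≈ 26077.917 → 26078.
At 25 labels/s: frame 26078 → 00:17:23:03.

00:17:23:03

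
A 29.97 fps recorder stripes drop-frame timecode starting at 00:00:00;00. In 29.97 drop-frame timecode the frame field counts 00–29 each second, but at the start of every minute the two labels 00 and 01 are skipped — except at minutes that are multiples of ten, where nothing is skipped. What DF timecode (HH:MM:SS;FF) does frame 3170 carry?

00:01:45;22

Ten DF minutes hold 17982 frames, so frame 3170 lies in block 0 (frames 0–17981) with 3170 frames into that block.
The block's first minute is 1800 frames and the rest 1798 each; 3170 frames reaches minute 1, so 0 × 18 + 1 × 2 = 2 labels have been skipped so far.
Adding those back, label number 3170 + 2 = 3172 at 30 labels/s is 105 s + 22 f = 0 h 1 min 45 s frame 22, i.e. 00:01:45;22.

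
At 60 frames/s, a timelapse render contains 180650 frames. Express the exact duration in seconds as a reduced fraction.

Running time = 180650 ÷ (60) = 180650 × 1/60 = 18065/6 s.

18065/6 seconds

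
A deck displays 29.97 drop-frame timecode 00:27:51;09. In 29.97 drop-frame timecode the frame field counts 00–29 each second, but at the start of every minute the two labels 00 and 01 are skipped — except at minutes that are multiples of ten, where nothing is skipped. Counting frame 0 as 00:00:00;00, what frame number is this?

50089

Complete 10-minute blocks: 2, each 17982 frames → 35964.
Remaining 7 whole minutes in the current block: 1800 + 6 × 1798 = 12588 frames.
Within the current minute: 51 × 30 + 9 − 2 = 1537 (labels ;00/;01 skipped at this minute). Total = 35964 + 12588 + 1537 = 50089.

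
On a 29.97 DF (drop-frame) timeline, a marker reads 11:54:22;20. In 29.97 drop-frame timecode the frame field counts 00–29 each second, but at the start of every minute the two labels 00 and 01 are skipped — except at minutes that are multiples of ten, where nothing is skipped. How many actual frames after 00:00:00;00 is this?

As if non-drop at 30 labels/s: (11 × 3600 + 54 × 60 + 22) × 30 + 20 = 1285880.
Minute boundaries passed: 714; those not divisible by 10: 714 − 71 = 643; dropped labels = 2 × 643 = 1286.
Actual frame index = 1285880 − 1286 = 1284594.

1284594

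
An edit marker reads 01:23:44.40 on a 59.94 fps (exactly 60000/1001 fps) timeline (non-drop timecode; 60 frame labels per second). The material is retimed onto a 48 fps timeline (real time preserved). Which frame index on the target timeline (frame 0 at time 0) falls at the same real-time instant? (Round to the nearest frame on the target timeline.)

Source frame index: (1×3600 + 23×60 + 44) × 60 + 40 = 301480.
Real time: 301480 / (60000/1001) = 7544537/1500 s.
Target frame: (7544537/1500) × (48) = 30178148/125 ≈ 241425.184 → 241425.

frame 241425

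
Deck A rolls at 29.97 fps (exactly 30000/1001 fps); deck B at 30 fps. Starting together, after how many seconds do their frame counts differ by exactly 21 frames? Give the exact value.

The gap grows by |30 − 30000/1001| = 30/1001 frames per second.
Time for a 21-frame gap: 21 ÷ (30/1001) = 700.7 s.

700.7 seconds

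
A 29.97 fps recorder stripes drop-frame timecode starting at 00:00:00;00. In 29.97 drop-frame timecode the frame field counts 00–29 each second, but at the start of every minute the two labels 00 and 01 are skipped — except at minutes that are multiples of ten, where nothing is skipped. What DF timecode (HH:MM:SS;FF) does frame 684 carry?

00:00:22;24

Each 10-minute DF block holds 10 × 60 × 30 − 9 × 2 = 17982 frames. 684 ÷ 17982 → 0 full blocks, remainder 684.
Within the partial block the first minute is 1800 frames and each further minute 1798, so 0 further minute boundaries passed. Total skipped labels = 18 × 0 + 2 × 0 = 0.
Non-drop label index = 684 + 0 = 684; at 30 labels/s that is 00:00:22:24, i.e. DF 00:00:22;24.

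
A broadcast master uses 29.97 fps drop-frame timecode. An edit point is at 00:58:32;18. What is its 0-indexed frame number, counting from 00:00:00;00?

Complete 10-minute blocks: 5, each 17982 frames → 89910.
Remaining 8 whole minutes in the current block: 1800 + 7 × 1798 = 14386 frames.
Within the current minute: 32 × 30 + 18 − 2 = 976 (labels ;00/;01 skipped at this minute). Total = 89910 + 14386 + 976 = 105272.

105272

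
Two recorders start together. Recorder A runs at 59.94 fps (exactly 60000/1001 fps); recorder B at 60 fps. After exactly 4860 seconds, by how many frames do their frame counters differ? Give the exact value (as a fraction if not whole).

291600/1001 frames

A emits 60000/1001 × 4860 = 291600000/1001 frames; B emits 60 × 4860 = 291600.
Difference = 291600/1001 frames (≈ 291.3087); B is ahead of A.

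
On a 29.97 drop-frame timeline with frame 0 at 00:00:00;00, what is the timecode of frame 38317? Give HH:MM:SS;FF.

Ten DF minutes hold 17982 frames, so frame 38317 lies in block 2 (frames 35964–53945) with 2353 frames into that block.
The block's first minute is 1800 frames and the rest 1798 each; 2353 frames reaches minute 1, so 2 × 18 + 1 × 2 = 38 labels have been skipped so far.
Adding those back, label number 38317 + 38 = 38355 at 30 labels/s is 1278 s + 15 f = 0 h 21 min 18 s frame 15, i.e. 00:21:18;15.

00:21:18;15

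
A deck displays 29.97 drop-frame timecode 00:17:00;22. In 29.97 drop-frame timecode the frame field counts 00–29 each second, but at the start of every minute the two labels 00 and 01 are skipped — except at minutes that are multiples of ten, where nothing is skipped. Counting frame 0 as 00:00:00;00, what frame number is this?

Complete 10-minute blocks: 1, each 17982 frames → 17982.
Remaining 7 whole minutes in the current block: 1800 + 6 × 1798 = 12588 frames.
Within the current minute: 0 × 30 + 22 − 2 = 20 (labels ;00/;01 skipped at this minute). Total = 17982 + 12588 + 20 = 30590.

30590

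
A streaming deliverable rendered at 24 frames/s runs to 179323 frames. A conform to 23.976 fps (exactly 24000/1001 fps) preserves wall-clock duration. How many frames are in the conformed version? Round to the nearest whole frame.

179144 frames

Frames at target rate = 179323 × (24000/1001) / (24) = 179323000/1001 ≈ 179143.856.
Nearest whole frame: 179144.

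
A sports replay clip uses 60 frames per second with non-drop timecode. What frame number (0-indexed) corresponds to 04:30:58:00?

frame 975480

Total seconds to the label: (4 × 3600 + 30 × 60 + 58) = 16258.
Frame index = 16258 × 60 + 0 = 975480.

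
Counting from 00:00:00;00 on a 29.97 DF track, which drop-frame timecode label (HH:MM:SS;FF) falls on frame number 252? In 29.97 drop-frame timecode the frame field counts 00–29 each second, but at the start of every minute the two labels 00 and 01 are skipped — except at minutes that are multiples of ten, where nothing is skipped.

Ten DF minutes hold 17982 frames, so frame 252 lies in block 0 (frames 0–17981) with 252 frames into that block.
The block's first minute is 1800 frames and the rest 1798 each; 252 frames reaches minute 0, so 0 × 18 + 0 × 2 = 0 labels have been skipped so far.
Adding those back, label number 252 + 0 = 252 at 30 labels/s is 8 s + 12 f = 0 h 0 min 8 s frame 12, i.e. 00:00:08;12.

00:00:08;12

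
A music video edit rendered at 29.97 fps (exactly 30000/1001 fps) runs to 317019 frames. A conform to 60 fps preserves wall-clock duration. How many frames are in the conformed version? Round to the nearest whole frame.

634672 frames

Frames at target rate = 317019 × (60) / (30000/1001) = 317336019/500 ≈ 634672.038.
Nearest whole frame: 634672.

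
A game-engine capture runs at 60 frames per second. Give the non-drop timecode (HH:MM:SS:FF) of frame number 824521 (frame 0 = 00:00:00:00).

824521 ÷ 60 = 13742 full seconds, remainder 1 frame.
13742 s = 3 h 49 min 2 s.
Timecode: 03:49:02:01.

03:49:02:01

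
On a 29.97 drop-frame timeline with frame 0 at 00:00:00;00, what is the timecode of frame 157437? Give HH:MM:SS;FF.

Each 10-minute DF block holds 10 × 60 × 30 − 9 × 2 = 17982 frames. 157437 ÷ 17982 → 8 full blocks, remainder 13581.
Within the partial block the first minute is 1800 frames and each further minute 1798, so 7 further minute boundaries passed. Total skipped labels = 18 × 8 + 2 × 7 = 158.
Non-drop label index = 157437 + 158 = 157595; at 30 labels/s that is 01:27:33:05, i.e. DF 01:27:33;05.

01:27:33;05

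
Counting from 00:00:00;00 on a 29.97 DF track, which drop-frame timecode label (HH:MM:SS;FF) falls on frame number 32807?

Ten DF minutes hold 17982 frames, so frame 32807 lies in block 1 (frames 17982–35963) with 14825 frames into that block.
The block's first minute is 1800 frames and the rest 1798 each; 14825 frames reaches minute 8, so 1 × 18 + 8 × 2 = 34 labels have been skipped so far.
Adding those back, label number 32807 + 34 = 32841 at 30 labels/s is 1094 s + 21 f = 0 h 18 min 14 s frame 21, i.e. 00:18:14;21.

00:18:14;21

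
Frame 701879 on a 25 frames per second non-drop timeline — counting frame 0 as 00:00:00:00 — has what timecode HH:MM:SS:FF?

07:47:55:04

701879 ÷ 25 = 28075 full seconds, remainder 4 frames.
28075 s = 7 h 47 min 55 s.
Timecode: 07:47:55:04.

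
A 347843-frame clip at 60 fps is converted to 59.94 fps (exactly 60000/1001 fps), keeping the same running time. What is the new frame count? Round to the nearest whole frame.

Frames at target rate = 347843 × (60000/1001) / (60) = 347843000/1001 ≈ 347495.504.
Nearest whole frame: 347496.

347496 frames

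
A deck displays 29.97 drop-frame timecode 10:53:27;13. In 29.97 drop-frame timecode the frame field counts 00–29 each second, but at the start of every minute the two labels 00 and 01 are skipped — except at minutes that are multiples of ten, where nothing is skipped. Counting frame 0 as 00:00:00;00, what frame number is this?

As if non-drop at 30 labels/s: (10 × 3600 + 53 × 60 + 27) × 30 + 13 = 1176223.
Minute boundaries passed: 653; those not divisible by 10: 653 − 65 = 588; dropped labels = 2 × 588 = 1176.
Actual frame index = 1176223 − 1176 = 1175047.

1175047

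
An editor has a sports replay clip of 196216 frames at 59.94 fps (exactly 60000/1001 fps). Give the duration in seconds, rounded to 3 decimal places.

Running time = 196216 × 1001/60000 = 24551527/7500 s ≈ 3273.537 s.

3273.537 seconds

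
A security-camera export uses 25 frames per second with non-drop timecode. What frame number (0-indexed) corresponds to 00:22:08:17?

33217

Total seconds to the label: (0 × 3600 + 22 × 60 + 8) = 1328.
Frame index = 1328 × 25 + 17 = 33217.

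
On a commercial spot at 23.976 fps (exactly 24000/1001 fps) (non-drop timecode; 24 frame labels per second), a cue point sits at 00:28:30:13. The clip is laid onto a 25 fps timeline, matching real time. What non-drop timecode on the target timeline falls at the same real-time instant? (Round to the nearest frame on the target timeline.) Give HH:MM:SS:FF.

00:28:32:06

Source frame index: (0×3600 + 28×60 + 30) × 24 + 13 = 41053.
Real time: 41053 / (24000/1001) = 41094053/24000 s.
Target frame: (41094053/24000) × (25) = 41094053/960 ≈ 42806.305 → 42806.
At 25 labels/s: frame 42806 → 00:28:32:06.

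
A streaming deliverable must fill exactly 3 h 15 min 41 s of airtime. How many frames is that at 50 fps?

3 h 15 min 41 s = 11741 s.
Frames = 11741 × 50 = 587050.

587050 frames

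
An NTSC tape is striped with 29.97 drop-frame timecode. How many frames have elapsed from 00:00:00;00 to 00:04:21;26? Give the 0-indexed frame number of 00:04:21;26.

7848

As if non-drop at 30 labels/s: (0 × 3600 + 4 × 60 + 21) × 30 + 26 = 7856.
Minute boundaries passed: 4; those not divisible by 10: 4 − 0 = 4; dropped labels = 2 × 4 = 8.
Actual frame index = 7856 − 8 = 7848.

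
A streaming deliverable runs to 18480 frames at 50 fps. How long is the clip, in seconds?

Running time = 18480 / (50) = 369.6 s.

369.6 seconds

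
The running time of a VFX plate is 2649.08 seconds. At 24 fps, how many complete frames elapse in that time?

63577 frames

Frames = 2649.08 × 24 = 1589448/25 ≈ 63577.9200.
Complete frames: 63577.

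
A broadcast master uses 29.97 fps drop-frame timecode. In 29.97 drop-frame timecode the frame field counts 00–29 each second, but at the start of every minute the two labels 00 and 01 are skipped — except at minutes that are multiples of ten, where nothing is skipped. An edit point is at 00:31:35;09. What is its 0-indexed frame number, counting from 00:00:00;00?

As if non-drop at 30 labels/s: (0 × 3600 + 31 × 60 + 35) × 30 + 9 = 56859.
Minute boundaries passed: 31; those not divisible by 10: 31 − 3 = 28; dropped labels = 2 × 28 = 56.
Actual frame index = 56859 − 56 = 56803.

56803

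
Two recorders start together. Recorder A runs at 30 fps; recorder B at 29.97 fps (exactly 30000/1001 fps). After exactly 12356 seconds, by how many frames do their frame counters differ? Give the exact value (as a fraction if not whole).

A emits 30 × 12356 = 370680 frames; B emits 30000/1001 × 12356 = 370680000/1001.
Difference = 370680/1001 frames (≈ 370.3097); B is behind A.

370680/1001 frames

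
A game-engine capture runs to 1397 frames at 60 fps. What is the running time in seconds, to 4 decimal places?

Running time = 1397 × 1/60 = 1397/60 s ≈ 23.2833 s.

23.2833 seconds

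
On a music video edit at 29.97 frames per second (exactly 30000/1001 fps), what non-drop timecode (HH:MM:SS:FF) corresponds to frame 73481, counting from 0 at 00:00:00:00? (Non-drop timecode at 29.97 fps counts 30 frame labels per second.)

73481 ÷ 30 = 2449 full seconds, remainder 11 frames.
2449 s = 0 h 40 min 49 s.
Timecode: 00:40:49:11.

00:40:49:11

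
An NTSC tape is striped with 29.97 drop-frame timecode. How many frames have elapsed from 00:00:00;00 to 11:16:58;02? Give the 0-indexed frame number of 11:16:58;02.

Complete 10-minute blocks: 67, each 17982 frames → 1204794.
Remaining 6 whole minutes in the current block: 1800 + 5 × 1798 = 10790 frames.
Within the current minute: 58 × 30 + 2 − 2 = 1740 (labels ;00/;01 skipped at this minute). Total = 1204794 + 10790 + 1740 = 1217324.

1217324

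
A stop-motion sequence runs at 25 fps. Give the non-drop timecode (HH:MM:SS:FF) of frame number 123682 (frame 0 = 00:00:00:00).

123682 ÷ 25 = 4947 full seconds, remainder 7 frames.
4947 s = 1 h 22 min 27 s.
Timecode: 01:22:27:07.

01:22:27:07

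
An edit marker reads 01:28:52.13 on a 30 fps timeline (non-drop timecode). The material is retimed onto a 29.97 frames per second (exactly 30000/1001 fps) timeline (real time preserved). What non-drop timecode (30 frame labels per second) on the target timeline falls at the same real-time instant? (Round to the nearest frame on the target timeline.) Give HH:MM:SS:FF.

Source frame index: (1×3600 + 28×60 + 52) × 30 + 13 = 159973.
Real time: 159973 / (30) = 159973/30 s.
Target frame: (159973/30) × (30000/1001) = 14543000/91 ≈ 159813.187 → 159813.
At 30 labels/s: frame 159813 → 01:28:47:03.

01:28:47:03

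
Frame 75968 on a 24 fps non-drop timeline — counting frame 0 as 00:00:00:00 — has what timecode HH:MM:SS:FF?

75968 ÷ 24 = 3165 full seconds, remainder 8 frames.
3165 s = 0 h 52 min 45 s.
Timecode: 00:52:45:08.

00:52:45:08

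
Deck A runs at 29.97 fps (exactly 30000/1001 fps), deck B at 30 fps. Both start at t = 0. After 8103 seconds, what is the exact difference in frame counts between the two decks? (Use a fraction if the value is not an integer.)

243090/1001 frames

A emits 30000/1001 × 8103 = 243090000/1001 frames; B emits 30 × 8103 = 243090.
Difference = 243090/1001 frames (≈ 242.8472); B is ahead of A.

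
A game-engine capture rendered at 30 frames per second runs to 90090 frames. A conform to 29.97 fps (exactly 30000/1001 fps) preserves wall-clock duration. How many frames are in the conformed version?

90000 frames

Target frames = source frames × (target rate / source rate) = 90090 × (30000/1001)/(30) = 90090 × 1000/1001 = 90000.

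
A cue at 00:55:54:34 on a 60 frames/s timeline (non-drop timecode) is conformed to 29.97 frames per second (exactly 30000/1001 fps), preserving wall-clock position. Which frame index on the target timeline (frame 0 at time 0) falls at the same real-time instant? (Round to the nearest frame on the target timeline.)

frame 100536

Source frame index: (0×3600 + 55×60 + 54) × 60 + 34 = 201274.
Real time: 201274 / (60) = 100637/30 s.
Target frame: (100637/30) × (30000/1001) = 100637000/1001 ≈ 100536.464 → 100536.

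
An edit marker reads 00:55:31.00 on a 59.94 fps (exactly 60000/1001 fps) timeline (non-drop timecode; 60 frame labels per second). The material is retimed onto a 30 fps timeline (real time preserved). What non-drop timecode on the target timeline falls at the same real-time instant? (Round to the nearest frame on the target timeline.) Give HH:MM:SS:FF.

00:55:34:10

Source frame index: (0×3600 + 55×60 + 31) × 60 + 0 = 199860.
Real time: 199860 / (60000/1001) = 3334331/1000 s.
Target frame: (3334331/1000) × (30) = 10002993/100 ≈ 100029.930 → 100030.
At 30 labels/s: frame 100030 → 00:55:34:10.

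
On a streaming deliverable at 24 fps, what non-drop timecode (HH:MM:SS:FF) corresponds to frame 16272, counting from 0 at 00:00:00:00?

16272 ÷ 24 = 678 full seconds, remainder 0 frames.
678 s = 0 h 11 min 18 s.
Timecode: 00:11:18:00.

00:11:18:00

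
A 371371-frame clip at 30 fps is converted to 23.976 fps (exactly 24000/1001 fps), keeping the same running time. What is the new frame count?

Target frames = source frames × (target rate / source rate) = 371371 × (24000/1001)/(30) = 371371 × 800/1001 = 296800.

296800 frames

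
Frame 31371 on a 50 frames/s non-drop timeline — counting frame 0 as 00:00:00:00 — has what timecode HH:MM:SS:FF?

31371 ÷ 50 = 627 full seconds, remainder 21 frames.
627 s = 0 h 10 min 27 s.
Timecode: 00:10:27:21.

00:10:27:21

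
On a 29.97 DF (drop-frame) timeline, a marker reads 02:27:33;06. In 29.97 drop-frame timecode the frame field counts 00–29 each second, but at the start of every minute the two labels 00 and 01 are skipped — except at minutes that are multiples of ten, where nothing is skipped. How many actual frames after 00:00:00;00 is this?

Complete 10-minute blocks: 14, each 17982 frames → 251748.
Remaining 7 whole minutes in the current block: 1800 + 6 × 1798 = 12588 frames.
Within the current minute: 33 × 30 + 6 − 2 = 994 (labels ;00/;01 skipped at this minute). Total = 251748 + 12588 + 994 = 265330.

265330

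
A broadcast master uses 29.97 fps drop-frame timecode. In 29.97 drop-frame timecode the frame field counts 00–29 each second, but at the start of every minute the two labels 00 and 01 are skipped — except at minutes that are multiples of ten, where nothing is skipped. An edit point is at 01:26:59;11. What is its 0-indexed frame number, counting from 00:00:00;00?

Complete 10-minute blocks: 8, each 17982 frames → 143856.
Remaining 6 whole minutes in the current block: 1800 + 5 × 1798 = 10790 frames.
Within the current minute: 59 × 30 + 11 − 2 = 1779 (labels ;00/;01 skipped at this minute). Total = 143856 + 10790 + 1779 = 156425.

156425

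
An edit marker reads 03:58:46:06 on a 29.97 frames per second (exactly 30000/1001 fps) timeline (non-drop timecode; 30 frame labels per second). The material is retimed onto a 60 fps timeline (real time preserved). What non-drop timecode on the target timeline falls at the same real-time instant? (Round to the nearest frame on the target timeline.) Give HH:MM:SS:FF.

Source frame index: (3×3600 + 58×60 + 46) × 30 + 6 = 429786.
Real time: 429786 / (30000/1001) = 71702631/5000 s.
Target frame: (71702631/5000) × (60) = 215107893/250 ≈ 860431.572 → 860432.
At 60 labels/s: frame 860432 → 03:59:00:32.

03:59:00:32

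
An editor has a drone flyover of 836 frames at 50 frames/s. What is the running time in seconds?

Running time = 836 / (50) = 16.72 s.

16.72 seconds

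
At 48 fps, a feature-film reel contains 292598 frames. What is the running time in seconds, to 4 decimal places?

6095.7917 seconds

Running time = 292598 × 1/48 = 146299/24 s ≈ 6095.7917 s.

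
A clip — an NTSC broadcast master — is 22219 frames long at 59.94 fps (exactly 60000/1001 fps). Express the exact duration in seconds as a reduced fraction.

Running time = 22219 ÷ (60000/1001) = 22219 × 1001/60000 = 22241219/60000 s.

22241219/60000 seconds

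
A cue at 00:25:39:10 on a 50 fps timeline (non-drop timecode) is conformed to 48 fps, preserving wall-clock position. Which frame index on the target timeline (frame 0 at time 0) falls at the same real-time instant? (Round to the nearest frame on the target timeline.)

frame 73882

Source frame index: (0×3600 + 25×60 + 39) × 50 + 10 = 76960.
Real time: 76960 / (50) = 7696/5 s.
Target frame: (7696/5) × (48) = 369408/5 ≈ 73881.600 → 73882.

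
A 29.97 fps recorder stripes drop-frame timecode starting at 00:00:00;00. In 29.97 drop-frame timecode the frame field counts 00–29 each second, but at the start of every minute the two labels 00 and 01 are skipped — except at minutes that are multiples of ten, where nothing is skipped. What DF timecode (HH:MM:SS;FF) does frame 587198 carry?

05:26:32;26

Ten DF minutes hold 17982 frames, so frame 587198 lies in block 32 (frames 575424–593405) with 11774 frames into that block.
The block's first minute is 1800 frames and the rest 1798 each; 11774 frames reaches minute 6, so 32 × 18 + 6 × 2 = 588 labels have been skipped so far.
Adding those back, label number 587198 + 588 = 587786 at 30 labels/s is 19592 s + 26 f = 5 h 26 min 32 s frame 26, i.e. 05:26:32;26.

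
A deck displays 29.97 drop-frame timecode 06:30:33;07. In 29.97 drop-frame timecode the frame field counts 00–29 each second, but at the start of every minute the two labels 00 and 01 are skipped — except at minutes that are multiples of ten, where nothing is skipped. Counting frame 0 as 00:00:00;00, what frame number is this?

702295

As if non-drop at 30 labels/s: (6 × 3600 + 30 × 60 + 33) × 30 + 7 = 702997.
Minute boundaries passed: 390; those not divisible by 10: 390 − 39 = 351; dropped labels = 2 × 351 = 702.
Actual frame index = 702997 − 702 = 702295.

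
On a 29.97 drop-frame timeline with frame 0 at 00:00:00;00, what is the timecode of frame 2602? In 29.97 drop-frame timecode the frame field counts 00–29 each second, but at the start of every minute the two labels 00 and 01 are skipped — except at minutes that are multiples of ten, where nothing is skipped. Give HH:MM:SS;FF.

00:01:26;24

Each 10-minute DF block holds 10 × 60 × 30 − 9 × 2 = 17982 frames. 2602 ÷ 17982 → 0 full blocks, remainder 2602.
Within the partial block the first minute is 1800 frames and each further minute 1798, so 1 further minute boundary passed. Total skipped labels = 18 × 0 + 2 × 1 = 2.
Non-drop label index = 2602 + 2 = 2604; at 30 labels/s that is 00:01:26:24, i.e. DF 00:01:26;24.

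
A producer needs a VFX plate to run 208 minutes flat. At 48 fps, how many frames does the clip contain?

208 min = 12480 s.
Frames = 12480 × 48 = 599040.

599040 frames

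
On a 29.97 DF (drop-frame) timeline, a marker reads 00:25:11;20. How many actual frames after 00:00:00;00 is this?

Complete 10-minute blocks: 2, each 17982 frames → 35964.
Remaining 5 whole minutes in the current block: 1800 + 4 × 1798 = 8992 frames.
Within the current minute: 11 × 30 + 20 − 2 = 348 (labels ;00/;01 skipped at this minute). Total = 35964 + 8992 + 348 = 45304.

45304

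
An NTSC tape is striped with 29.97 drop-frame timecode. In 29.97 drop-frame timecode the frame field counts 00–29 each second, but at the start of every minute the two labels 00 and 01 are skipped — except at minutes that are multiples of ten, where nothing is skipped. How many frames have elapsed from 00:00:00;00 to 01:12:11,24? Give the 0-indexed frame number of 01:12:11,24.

As if non-drop at 30 labels/s: (1 × 3600 + 12 × 60 + 11) × 30 + 24 = 129954.
Minute boundaries passed: 72; those not divisible by 10: 72 − 7 = 65; dropped labels = 2 × 65 = 130.
Actual frame index = 129954 − 130 = 129824.

129824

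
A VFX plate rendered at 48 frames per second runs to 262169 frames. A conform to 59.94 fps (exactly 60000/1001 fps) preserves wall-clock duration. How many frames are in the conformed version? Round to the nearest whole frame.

327384 frames

Frames at target rate = 262169 × (60000/1001) / (48) = 327711250/1001 ≈ 327383.866.
Nearest whole frame: 327384.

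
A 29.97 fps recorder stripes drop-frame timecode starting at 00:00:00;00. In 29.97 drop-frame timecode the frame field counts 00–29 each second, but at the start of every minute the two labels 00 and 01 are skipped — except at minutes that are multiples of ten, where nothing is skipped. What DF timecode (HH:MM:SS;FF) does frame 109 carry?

Ten DF minutes hold 17982 frames, so frame 109 lies in block 0 (frames 0–17981) with 109 frames into that block.
The block's first minute is 1800 frames and the rest 1798 each; 109 frames reaches minute 0, so 0 × 18 + 0 × 2 = 0 labels have been skipped so far.
Adding those back, label number 109 + 0 = 109 at 30 labels/s is 3 s + 19 f = 0 h 0 min 3 s frame 19, i.e. 00:00:03;19.

00:00:03;19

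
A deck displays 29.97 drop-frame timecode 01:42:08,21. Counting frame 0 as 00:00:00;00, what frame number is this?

183677

Complete 10-minute blocks: 10, each 17982 frames → 179820.
Remaining 2 whole minutes in the current block: 1800 + 1 × 1798 = 3598 frames.
Within the current minute: 8 × 30 + 21 − 2 = 259 (labels ;00/;01 skipped at this minute). Total = 179820 + 3598 + 259 = 183677.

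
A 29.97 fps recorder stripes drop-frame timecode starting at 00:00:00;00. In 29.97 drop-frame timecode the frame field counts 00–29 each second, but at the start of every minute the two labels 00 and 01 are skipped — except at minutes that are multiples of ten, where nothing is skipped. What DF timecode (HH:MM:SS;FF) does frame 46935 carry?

00:26:06;03

Each 10-minute DF block holds 10 × 60 × 30 − 9 × 2 = 17982 frames. 46935 ÷ 17982 → 2 full blocks, remainder 10971.
Within the partial block the first minute is 1800 frames and each further minute 1798, so 6 further minute boundaries passed. Total skipped labels = 18 × 2 + 2 × 6 = 48.
Non-drop label index = 46935 + 48 = 46983; at 30 labels/s that is 00:26:06:03, i.e. DF 00:26:06;03.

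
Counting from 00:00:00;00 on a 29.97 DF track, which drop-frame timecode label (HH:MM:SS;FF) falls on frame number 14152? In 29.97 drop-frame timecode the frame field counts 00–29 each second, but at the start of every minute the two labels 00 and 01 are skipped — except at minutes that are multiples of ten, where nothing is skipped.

00:07:52;06

Ten DF minutes hold 17982 frames, so frame 14152 lies in block 0 (frames 0–17981) with 14152 frames into that block.
The block's first minute is 1800 frames and the rest 1798 each; 14152 frames reaches minute 7, so 0 × 18 + 7 × 2 = 14 labels have been skipped so far.
Adding those back, label number 14152 + 14 = 14166 at 30 labels/s is 472 s + 6 f = 0 h 7 min 52 s frame 6, i.e. 00:07:52;06.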